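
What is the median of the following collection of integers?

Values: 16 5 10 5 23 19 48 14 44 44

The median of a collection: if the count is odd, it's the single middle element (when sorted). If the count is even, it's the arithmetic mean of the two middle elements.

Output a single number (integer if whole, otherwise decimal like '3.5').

Answer: 17.5

Derivation:
Step 1: insert 16 -> lo=[16] (size 1, max 16) hi=[] (size 0) -> median=16
Step 2: insert 5 -> lo=[5] (size 1, max 5) hi=[16] (size 1, min 16) -> median=10.5
Step 3: insert 10 -> lo=[5, 10] (size 2, max 10) hi=[16] (size 1, min 16) -> median=10
Step 4: insert 5 -> lo=[5, 5] (size 2, max 5) hi=[10, 16] (size 2, min 10) -> median=7.5
Step 5: insert 23 -> lo=[5, 5, 10] (size 3, max 10) hi=[16, 23] (size 2, min 16) -> median=10
Step 6: insert 19 -> lo=[5, 5, 10] (size 3, max 10) hi=[16, 19, 23] (size 3, min 16) -> median=13
Step 7: insert 48 -> lo=[5, 5, 10, 16] (size 4, max 16) hi=[19, 23, 48] (size 3, min 19) -> median=16
Step 8: insert 14 -> lo=[5, 5, 10, 14] (size 4, max 14) hi=[16, 19, 23, 48] (size 4, min 16) -> median=15
Step 9: insert 44 -> lo=[5, 5, 10, 14, 16] (size 5, max 16) hi=[19, 23, 44, 48] (size 4, min 19) -> median=16
Step 10: insert 44 -> lo=[5, 5, 10, 14, 16] (size 5, max 16) hi=[19, 23, 44, 44, 48] (size 5, min 19) -> median=17.5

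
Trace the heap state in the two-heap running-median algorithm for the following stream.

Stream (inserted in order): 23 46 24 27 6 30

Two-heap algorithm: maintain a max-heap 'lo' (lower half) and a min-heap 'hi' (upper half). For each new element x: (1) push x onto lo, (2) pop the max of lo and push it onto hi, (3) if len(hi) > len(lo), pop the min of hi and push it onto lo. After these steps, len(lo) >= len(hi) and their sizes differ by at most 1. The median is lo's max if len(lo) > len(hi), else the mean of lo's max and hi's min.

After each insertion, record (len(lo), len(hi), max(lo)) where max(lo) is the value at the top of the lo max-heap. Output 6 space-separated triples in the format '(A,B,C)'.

Step 1: insert 23 -> lo=[23] hi=[] -> (len(lo)=1, len(hi)=0, max(lo)=23)
Step 2: insert 46 -> lo=[23] hi=[46] -> (len(lo)=1, len(hi)=1, max(lo)=23)
Step 3: insert 24 -> lo=[23, 24] hi=[46] -> (len(lo)=2, len(hi)=1, max(lo)=24)
Step 4: insert 27 -> lo=[23, 24] hi=[27, 46] -> (len(lo)=2, len(hi)=2, max(lo)=24)
Step 5: insert 6 -> lo=[6, 23, 24] hi=[27, 46] -> (len(lo)=3, len(hi)=2, max(lo)=24)
Step 6: insert 30 -> lo=[6, 23, 24] hi=[27, 30, 46] -> (len(lo)=3, len(hi)=3, max(lo)=24)

Answer: (1,0,23) (1,1,23) (2,1,24) (2,2,24) (3,2,24) (3,3,24)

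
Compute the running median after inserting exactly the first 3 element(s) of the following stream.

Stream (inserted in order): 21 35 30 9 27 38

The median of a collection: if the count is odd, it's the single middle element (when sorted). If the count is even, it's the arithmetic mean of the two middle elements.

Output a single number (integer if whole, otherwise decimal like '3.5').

Answer: 30

Derivation:
Step 1: insert 21 -> lo=[21] (size 1, max 21) hi=[] (size 0) -> median=21
Step 2: insert 35 -> lo=[21] (size 1, max 21) hi=[35] (size 1, min 35) -> median=28
Step 3: insert 30 -> lo=[21, 30] (size 2, max 30) hi=[35] (size 1, min 35) -> median=30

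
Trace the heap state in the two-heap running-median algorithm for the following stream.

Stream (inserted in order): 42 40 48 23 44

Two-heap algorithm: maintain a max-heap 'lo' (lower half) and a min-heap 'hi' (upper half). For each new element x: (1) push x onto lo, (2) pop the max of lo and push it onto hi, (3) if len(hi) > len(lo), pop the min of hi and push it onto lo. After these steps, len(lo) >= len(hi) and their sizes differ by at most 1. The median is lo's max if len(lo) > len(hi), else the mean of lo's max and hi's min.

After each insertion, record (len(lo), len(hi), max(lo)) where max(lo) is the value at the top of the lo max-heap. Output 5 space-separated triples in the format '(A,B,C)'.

Answer: (1,0,42) (1,1,40) (2,1,42) (2,2,40) (3,2,42)

Derivation:
Step 1: insert 42 -> lo=[42] hi=[] -> (len(lo)=1, len(hi)=0, max(lo)=42)
Step 2: insert 40 -> lo=[40] hi=[42] -> (len(lo)=1, len(hi)=1, max(lo)=40)
Step 3: insert 48 -> lo=[40, 42] hi=[48] -> (len(lo)=2, len(hi)=1, max(lo)=42)
Step 4: insert 23 -> lo=[23, 40] hi=[42, 48] -> (len(lo)=2, len(hi)=2, max(lo)=40)
Step 5: insert 44 -> lo=[23, 40, 42] hi=[44, 48] -> (len(lo)=3, len(hi)=2, max(lo)=42)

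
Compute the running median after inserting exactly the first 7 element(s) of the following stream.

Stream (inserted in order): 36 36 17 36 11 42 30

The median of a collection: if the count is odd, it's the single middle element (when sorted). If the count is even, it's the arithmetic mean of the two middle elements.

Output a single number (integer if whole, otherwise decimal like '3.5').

Answer: 36

Derivation:
Step 1: insert 36 -> lo=[36] (size 1, max 36) hi=[] (size 0) -> median=36
Step 2: insert 36 -> lo=[36] (size 1, max 36) hi=[36] (size 1, min 36) -> median=36
Step 3: insert 17 -> lo=[17, 36] (size 2, max 36) hi=[36] (size 1, min 36) -> median=36
Step 4: insert 36 -> lo=[17, 36] (size 2, max 36) hi=[36, 36] (size 2, min 36) -> median=36
Step 5: insert 11 -> lo=[11, 17, 36] (size 3, max 36) hi=[36, 36] (size 2, min 36) -> median=36
Step 6: insert 42 -> lo=[11, 17, 36] (size 3, max 36) hi=[36, 36, 42] (size 3, min 36) -> median=36
Step 7: insert 30 -> lo=[11, 17, 30, 36] (size 4, max 36) hi=[36, 36, 42] (size 3, min 36) -> median=36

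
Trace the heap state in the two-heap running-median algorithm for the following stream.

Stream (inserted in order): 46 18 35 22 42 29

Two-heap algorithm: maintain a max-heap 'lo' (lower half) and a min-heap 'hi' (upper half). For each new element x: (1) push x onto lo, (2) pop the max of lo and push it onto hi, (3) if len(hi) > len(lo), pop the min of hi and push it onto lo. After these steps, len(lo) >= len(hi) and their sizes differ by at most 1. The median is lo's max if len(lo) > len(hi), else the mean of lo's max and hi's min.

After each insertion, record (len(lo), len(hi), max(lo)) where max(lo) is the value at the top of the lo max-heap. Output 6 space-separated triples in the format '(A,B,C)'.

Answer: (1,0,46) (1,1,18) (2,1,35) (2,2,22) (3,2,35) (3,3,29)

Derivation:
Step 1: insert 46 -> lo=[46] hi=[] -> (len(lo)=1, len(hi)=0, max(lo)=46)
Step 2: insert 18 -> lo=[18] hi=[46] -> (len(lo)=1, len(hi)=1, max(lo)=18)
Step 3: insert 35 -> lo=[18, 35] hi=[46] -> (len(lo)=2, len(hi)=1, max(lo)=35)
Step 4: insert 22 -> lo=[18, 22] hi=[35, 46] -> (len(lo)=2, len(hi)=2, max(lo)=22)
Step 5: insert 42 -> lo=[18, 22, 35] hi=[42, 46] -> (len(lo)=3, len(hi)=2, max(lo)=35)
Step 6: insert 29 -> lo=[18, 22, 29] hi=[35, 42, 46] -> (len(lo)=3, len(hi)=3, max(lo)=29)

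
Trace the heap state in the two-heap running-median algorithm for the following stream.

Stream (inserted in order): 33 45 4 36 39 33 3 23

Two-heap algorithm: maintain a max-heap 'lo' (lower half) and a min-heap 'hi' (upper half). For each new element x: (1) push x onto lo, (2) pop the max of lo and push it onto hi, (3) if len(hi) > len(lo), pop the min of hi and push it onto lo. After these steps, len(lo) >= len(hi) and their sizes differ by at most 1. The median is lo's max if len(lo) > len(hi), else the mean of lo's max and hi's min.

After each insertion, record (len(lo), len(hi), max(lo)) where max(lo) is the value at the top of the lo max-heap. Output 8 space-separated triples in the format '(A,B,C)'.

Step 1: insert 33 -> lo=[33] hi=[] -> (len(lo)=1, len(hi)=0, max(lo)=33)
Step 2: insert 45 -> lo=[33] hi=[45] -> (len(lo)=1, len(hi)=1, max(lo)=33)
Step 3: insert 4 -> lo=[4, 33] hi=[45] -> (len(lo)=2, len(hi)=1, max(lo)=33)
Step 4: insert 36 -> lo=[4, 33] hi=[36, 45] -> (len(lo)=2, len(hi)=2, max(lo)=33)
Step 5: insert 39 -> lo=[4, 33, 36] hi=[39, 45] -> (len(lo)=3, len(hi)=2, max(lo)=36)
Step 6: insert 33 -> lo=[4, 33, 33] hi=[36, 39, 45] -> (len(lo)=3, len(hi)=3, max(lo)=33)
Step 7: insert 3 -> lo=[3, 4, 33, 33] hi=[36, 39, 45] -> (len(lo)=4, len(hi)=3, max(lo)=33)
Step 8: insert 23 -> lo=[3, 4, 23, 33] hi=[33, 36, 39, 45] -> (len(lo)=4, len(hi)=4, max(lo)=33)

Answer: (1,0,33) (1,1,33) (2,1,33) (2,2,33) (3,2,36) (3,3,33) (4,3,33) (4,4,33)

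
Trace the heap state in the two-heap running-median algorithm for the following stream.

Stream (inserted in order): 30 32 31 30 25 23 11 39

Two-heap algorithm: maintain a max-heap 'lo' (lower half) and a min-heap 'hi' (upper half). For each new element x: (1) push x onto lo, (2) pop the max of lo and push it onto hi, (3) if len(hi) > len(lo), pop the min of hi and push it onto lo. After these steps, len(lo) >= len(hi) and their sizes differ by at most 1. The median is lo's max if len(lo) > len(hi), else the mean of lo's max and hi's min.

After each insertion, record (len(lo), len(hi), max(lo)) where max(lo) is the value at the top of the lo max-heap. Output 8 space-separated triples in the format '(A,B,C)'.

Answer: (1,0,30) (1,1,30) (2,1,31) (2,2,30) (3,2,30) (3,3,30) (4,3,30) (4,4,30)

Derivation:
Step 1: insert 30 -> lo=[30] hi=[] -> (len(lo)=1, len(hi)=0, max(lo)=30)
Step 2: insert 32 -> lo=[30] hi=[32] -> (len(lo)=1, len(hi)=1, max(lo)=30)
Step 3: insert 31 -> lo=[30, 31] hi=[32] -> (len(lo)=2, len(hi)=1, max(lo)=31)
Step 4: insert 30 -> lo=[30, 30] hi=[31, 32] -> (len(lo)=2, len(hi)=2, max(lo)=30)
Step 5: insert 25 -> lo=[25, 30, 30] hi=[31, 32] -> (len(lo)=3, len(hi)=2, max(lo)=30)
Step 6: insert 23 -> lo=[23, 25, 30] hi=[30, 31, 32] -> (len(lo)=3, len(hi)=3, max(lo)=30)
Step 7: insert 11 -> lo=[11, 23, 25, 30] hi=[30, 31, 32] -> (len(lo)=4, len(hi)=3, max(lo)=30)
Step 8: insert 39 -> lo=[11, 23, 25, 30] hi=[30, 31, 32, 39] -> (len(lo)=4, len(hi)=4, max(lo)=30)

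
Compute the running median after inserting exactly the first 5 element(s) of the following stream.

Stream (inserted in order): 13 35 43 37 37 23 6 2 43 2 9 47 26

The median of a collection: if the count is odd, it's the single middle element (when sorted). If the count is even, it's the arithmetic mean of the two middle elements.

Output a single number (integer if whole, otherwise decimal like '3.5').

Answer: 37

Derivation:
Step 1: insert 13 -> lo=[13] (size 1, max 13) hi=[] (size 0) -> median=13
Step 2: insert 35 -> lo=[13] (size 1, max 13) hi=[35] (size 1, min 35) -> median=24
Step 3: insert 43 -> lo=[13, 35] (size 2, max 35) hi=[43] (size 1, min 43) -> median=35
Step 4: insert 37 -> lo=[13, 35] (size 2, max 35) hi=[37, 43] (size 2, min 37) -> median=36
Step 5: insert 37 -> lo=[13, 35, 37] (size 3, max 37) hi=[37, 43] (size 2, min 37) -> median=37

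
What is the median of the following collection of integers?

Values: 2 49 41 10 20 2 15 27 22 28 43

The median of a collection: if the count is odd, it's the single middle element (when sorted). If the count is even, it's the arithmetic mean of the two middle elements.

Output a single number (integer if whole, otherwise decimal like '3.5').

Answer: 22

Derivation:
Step 1: insert 2 -> lo=[2] (size 1, max 2) hi=[] (size 0) -> median=2
Step 2: insert 49 -> lo=[2] (size 1, max 2) hi=[49] (size 1, min 49) -> median=25.5
Step 3: insert 41 -> lo=[2, 41] (size 2, max 41) hi=[49] (size 1, min 49) -> median=41
Step 4: insert 10 -> lo=[2, 10] (size 2, max 10) hi=[41, 49] (size 2, min 41) -> median=25.5
Step 5: insert 20 -> lo=[2, 10, 20] (size 3, max 20) hi=[41, 49] (size 2, min 41) -> median=20
Step 6: insert 2 -> lo=[2, 2, 10] (size 3, max 10) hi=[20, 41, 49] (size 3, min 20) -> median=15
Step 7: insert 15 -> lo=[2, 2, 10, 15] (size 4, max 15) hi=[20, 41, 49] (size 3, min 20) -> median=15
Step 8: insert 27 -> lo=[2, 2, 10, 15] (size 4, max 15) hi=[20, 27, 41, 49] (size 4, min 20) -> median=17.5
Step 9: insert 22 -> lo=[2, 2, 10, 15, 20] (size 5, max 20) hi=[22, 27, 41, 49] (size 4, min 22) -> median=20
Step 10: insert 28 -> lo=[2, 2, 10, 15, 20] (size 5, max 20) hi=[22, 27, 28, 41, 49] (size 5, min 22) -> median=21
Step 11: insert 43 -> lo=[2, 2, 10, 15, 20, 22] (size 6, max 22) hi=[27, 28, 41, 43, 49] (size 5, min 27) -> median=22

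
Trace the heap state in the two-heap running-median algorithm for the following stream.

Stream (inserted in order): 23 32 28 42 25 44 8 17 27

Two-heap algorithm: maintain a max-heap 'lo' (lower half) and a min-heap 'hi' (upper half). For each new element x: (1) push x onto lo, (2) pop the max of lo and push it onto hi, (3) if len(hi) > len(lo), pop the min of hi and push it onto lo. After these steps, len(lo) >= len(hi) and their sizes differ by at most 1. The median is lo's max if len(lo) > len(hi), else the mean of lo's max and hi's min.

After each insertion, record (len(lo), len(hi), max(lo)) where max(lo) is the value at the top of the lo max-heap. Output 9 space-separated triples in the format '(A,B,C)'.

Answer: (1,0,23) (1,1,23) (2,1,28) (2,2,28) (3,2,28) (3,3,28) (4,3,28) (4,4,25) (5,4,27)

Derivation:
Step 1: insert 23 -> lo=[23] hi=[] -> (len(lo)=1, len(hi)=0, max(lo)=23)
Step 2: insert 32 -> lo=[23] hi=[32] -> (len(lo)=1, len(hi)=1, max(lo)=23)
Step 3: insert 28 -> lo=[23, 28] hi=[32] -> (len(lo)=2, len(hi)=1, max(lo)=28)
Step 4: insert 42 -> lo=[23, 28] hi=[32, 42] -> (len(lo)=2, len(hi)=2, max(lo)=28)
Step 5: insert 25 -> lo=[23, 25, 28] hi=[32, 42] -> (len(lo)=3, len(hi)=2, max(lo)=28)
Step 6: insert 44 -> lo=[23, 25, 28] hi=[32, 42, 44] -> (len(lo)=3, len(hi)=3, max(lo)=28)
Step 7: insert 8 -> lo=[8, 23, 25, 28] hi=[32, 42, 44] -> (len(lo)=4, len(hi)=3, max(lo)=28)
Step 8: insert 17 -> lo=[8, 17, 23, 25] hi=[28, 32, 42, 44] -> (len(lo)=4, len(hi)=4, max(lo)=25)
Step 9: insert 27 -> lo=[8, 17, 23, 25, 27] hi=[28, 32, 42, 44] -> (len(lo)=5, len(hi)=4, max(lo)=27)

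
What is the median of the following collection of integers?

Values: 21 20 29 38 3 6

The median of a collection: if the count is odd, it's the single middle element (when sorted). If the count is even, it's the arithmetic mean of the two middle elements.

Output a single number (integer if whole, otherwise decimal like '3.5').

Step 1: insert 21 -> lo=[21] (size 1, max 21) hi=[] (size 0) -> median=21
Step 2: insert 20 -> lo=[20] (size 1, max 20) hi=[21] (size 1, min 21) -> median=20.5
Step 3: insert 29 -> lo=[20, 21] (size 2, max 21) hi=[29] (size 1, min 29) -> median=21
Step 4: insert 38 -> lo=[20, 21] (size 2, max 21) hi=[29, 38] (size 2, min 29) -> median=25
Step 5: insert 3 -> lo=[3, 20, 21] (size 3, max 21) hi=[29, 38] (size 2, min 29) -> median=21
Step 6: insert 6 -> lo=[3, 6, 20] (size 3, max 20) hi=[21, 29, 38] (size 3, min 21) -> median=20.5

Answer: 20.5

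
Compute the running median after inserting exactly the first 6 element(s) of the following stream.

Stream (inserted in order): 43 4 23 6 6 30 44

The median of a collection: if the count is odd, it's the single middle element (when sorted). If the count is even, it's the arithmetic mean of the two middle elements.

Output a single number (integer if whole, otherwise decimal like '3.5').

Step 1: insert 43 -> lo=[43] (size 1, max 43) hi=[] (size 0) -> median=43
Step 2: insert 4 -> lo=[4] (size 1, max 4) hi=[43] (size 1, min 43) -> median=23.5
Step 3: insert 23 -> lo=[4, 23] (size 2, max 23) hi=[43] (size 1, min 43) -> median=23
Step 4: insert 6 -> lo=[4, 6] (size 2, max 6) hi=[23, 43] (size 2, min 23) -> median=14.5
Step 5: insert 6 -> lo=[4, 6, 6] (size 3, max 6) hi=[23, 43] (size 2, min 23) -> median=6
Step 6: insert 30 -> lo=[4, 6, 6] (size 3, max 6) hi=[23, 30, 43] (size 3, min 23) -> median=14.5

Answer: 14.5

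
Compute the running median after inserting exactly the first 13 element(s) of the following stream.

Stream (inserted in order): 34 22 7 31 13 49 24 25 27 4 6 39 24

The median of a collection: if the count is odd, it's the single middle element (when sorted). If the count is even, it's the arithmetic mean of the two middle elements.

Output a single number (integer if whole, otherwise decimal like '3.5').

Answer: 24

Derivation:
Step 1: insert 34 -> lo=[34] (size 1, max 34) hi=[] (size 0) -> median=34
Step 2: insert 22 -> lo=[22] (size 1, max 22) hi=[34] (size 1, min 34) -> median=28
Step 3: insert 7 -> lo=[7, 22] (size 2, max 22) hi=[34] (size 1, min 34) -> median=22
Step 4: insert 31 -> lo=[7, 22] (size 2, max 22) hi=[31, 34] (size 2, min 31) -> median=26.5
Step 5: insert 13 -> lo=[7, 13, 22] (size 3, max 22) hi=[31, 34] (size 2, min 31) -> median=22
Step 6: insert 49 -> lo=[7, 13, 22] (size 3, max 22) hi=[31, 34, 49] (size 3, min 31) -> median=26.5
Step 7: insert 24 -> lo=[7, 13, 22, 24] (size 4, max 24) hi=[31, 34, 49] (size 3, min 31) -> median=24
Step 8: insert 25 -> lo=[7, 13, 22, 24] (size 4, max 24) hi=[25, 31, 34, 49] (size 4, min 25) -> median=24.5
Step 9: insert 27 -> lo=[7, 13, 22, 24, 25] (size 5, max 25) hi=[27, 31, 34, 49] (size 4, min 27) -> median=25
Step 10: insert 4 -> lo=[4, 7, 13, 22, 24] (size 5, max 24) hi=[25, 27, 31, 34, 49] (size 5, min 25) -> median=24.5
Step 11: insert 6 -> lo=[4, 6, 7, 13, 22, 24] (size 6, max 24) hi=[25, 27, 31, 34, 49] (size 5, min 25) -> median=24
Step 12: insert 39 -> lo=[4, 6, 7, 13, 22, 24] (size 6, max 24) hi=[25, 27, 31, 34, 39, 49] (size 6, min 25) -> median=24.5
Step 13: insert 24 -> lo=[4, 6, 7, 13, 22, 24, 24] (size 7, max 24) hi=[25, 27, 31, 34, 39, 49] (size 6, min 25) -> median=24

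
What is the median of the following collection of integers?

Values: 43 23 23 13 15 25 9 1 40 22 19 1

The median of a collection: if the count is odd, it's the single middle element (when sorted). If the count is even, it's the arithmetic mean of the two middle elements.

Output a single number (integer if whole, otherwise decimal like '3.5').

Answer: 20.5

Derivation:
Step 1: insert 43 -> lo=[43] (size 1, max 43) hi=[] (size 0) -> median=43
Step 2: insert 23 -> lo=[23] (size 1, max 23) hi=[43] (size 1, min 43) -> median=33
Step 3: insert 23 -> lo=[23, 23] (size 2, max 23) hi=[43] (size 1, min 43) -> median=23
Step 4: insert 13 -> lo=[13, 23] (size 2, max 23) hi=[23, 43] (size 2, min 23) -> median=23
Step 5: insert 15 -> lo=[13, 15, 23] (size 3, max 23) hi=[23, 43] (size 2, min 23) -> median=23
Step 6: insert 25 -> lo=[13, 15, 23] (size 3, max 23) hi=[23, 25, 43] (size 3, min 23) -> median=23
Step 7: insert 9 -> lo=[9, 13, 15, 23] (size 4, max 23) hi=[23, 25, 43] (size 3, min 23) -> median=23
Step 8: insert 1 -> lo=[1, 9, 13, 15] (size 4, max 15) hi=[23, 23, 25, 43] (size 4, min 23) -> median=19
Step 9: insert 40 -> lo=[1, 9, 13, 15, 23] (size 5, max 23) hi=[23, 25, 40, 43] (size 4, min 23) -> median=23
Step 10: insert 22 -> lo=[1, 9, 13, 15, 22] (size 5, max 22) hi=[23, 23, 25, 40, 43] (size 5, min 23) -> median=22.5
Step 11: insert 19 -> lo=[1, 9, 13, 15, 19, 22] (size 6, max 22) hi=[23, 23, 25, 40, 43] (size 5, min 23) -> median=22
Step 12: insert 1 -> lo=[1, 1, 9, 13, 15, 19] (size 6, max 19) hi=[22, 23, 23, 25, 40, 43] (size 6, min 22) -> median=20.5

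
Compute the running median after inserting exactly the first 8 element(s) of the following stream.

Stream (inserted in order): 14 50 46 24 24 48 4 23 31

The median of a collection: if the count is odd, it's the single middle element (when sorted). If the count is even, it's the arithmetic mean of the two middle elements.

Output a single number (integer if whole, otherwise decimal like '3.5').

Step 1: insert 14 -> lo=[14] (size 1, max 14) hi=[] (size 0) -> median=14
Step 2: insert 50 -> lo=[14] (size 1, max 14) hi=[50] (size 1, min 50) -> median=32
Step 3: insert 46 -> lo=[14, 46] (size 2, max 46) hi=[50] (size 1, min 50) -> median=46
Step 4: insert 24 -> lo=[14, 24] (size 2, max 24) hi=[46, 50] (size 2, min 46) -> median=35
Step 5: insert 24 -> lo=[14, 24, 24] (size 3, max 24) hi=[46, 50] (size 2, min 46) -> median=24
Step 6: insert 48 -> lo=[14, 24, 24] (size 3, max 24) hi=[46, 48, 50] (size 3, min 46) -> median=35
Step 7: insert 4 -> lo=[4, 14, 24, 24] (size 4, max 24) hi=[46, 48, 50] (size 3, min 46) -> median=24
Step 8: insert 23 -> lo=[4, 14, 23, 24] (size 4, max 24) hi=[24, 46, 48, 50] (size 4, min 24) -> median=24

Answer: 24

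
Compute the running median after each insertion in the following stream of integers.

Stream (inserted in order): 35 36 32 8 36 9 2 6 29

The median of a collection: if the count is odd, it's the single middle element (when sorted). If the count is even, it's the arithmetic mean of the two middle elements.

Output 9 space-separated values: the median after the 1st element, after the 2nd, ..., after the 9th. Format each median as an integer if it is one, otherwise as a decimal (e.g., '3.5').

Answer: 35 35.5 35 33.5 35 33.5 32 20.5 29

Derivation:
Step 1: insert 35 -> lo=[35] (size 1, max 35) hi=[] (size 0) -> median=35
Step 2: insert 36 -> lo=[35] (size 1, max 35) hi=[36] (size 1, min 36) -> median=35.5
Step 3: insert 32 -> lo=[32, 35] (size 2, max 35) hi=[36] (size 1, min 36) -> median=35
Step 4: insert 8 -> lo=[8, 32] (size 2, max 32) hi=[35, 36] (size 2, min 35) -> median=33.5
Step 5: insert 36 -> lo=[8, 32, 35] (size 3, max 35) hi=[36, 36] (size 2, min 36) -> median=35
Step 6: insert 9 -> lo=[8, 9, 32] (size 3, max 32) hi=[35, 36, 36] (size 3, min 35) -> median=33.5
Step 7: insert 2 -> lo=[2, 8, 9, 32] (size 4, max 32) hi=[35, 36, 36] (size 3, min 35) -> median=32
Step 8: insert 6 -> lo=[2, 6, 8, 9] (size 4, max 9) hi=[32, 35, 36, 36] (size 4, min 32) -> median=20.5
Step 9: insert 29 -> lo=[2, 6, 8, 9, 29] (size 5, max 29) hi=[32, 35, 36, 36] (size 4, min 32) -> median=29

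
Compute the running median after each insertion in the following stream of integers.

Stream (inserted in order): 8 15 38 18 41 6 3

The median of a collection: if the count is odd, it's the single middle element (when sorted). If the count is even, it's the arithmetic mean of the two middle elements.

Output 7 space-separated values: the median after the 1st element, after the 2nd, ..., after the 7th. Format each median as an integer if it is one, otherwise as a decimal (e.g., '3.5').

Answer: 8 11.5 15 16.5 18 16.5 15

Derivation:
Step 1: insert 8 -> lo=[8] (size 1, max 8) hi=[] (size 0) -> median=8
Step 2: insert 15 -> lo=[8] (size 1, max 8) hi=[15] (size 1, min 15) -> median=11.5
Step 3: insert 38 -> lo=[8, 15] (size 2, max 15) hi=[38] (size 1, min 38) -> median=15
Step 4: insert 18 -> lo=[8, 15] (size 2, max 15) hi=[18, 38] (size 2, min 18) -> median=16.5
Step 5: insert 41 -> lo=[8, 15, 18] (size 3, max 18) hi=[38, 41] (size 2, min 38) -> median=18
Step 6: insert 6 -> lo=[6, 8, 15] (size 3, max 15) hi=[18, 38, 41] (size 3, min 18) -> median=16.5
Step 7: insert 3 -> lo=[3, 6, 8, 15] (size 4, max 15) hi=[18, 38, 41] (size 3, min 18) -> median=15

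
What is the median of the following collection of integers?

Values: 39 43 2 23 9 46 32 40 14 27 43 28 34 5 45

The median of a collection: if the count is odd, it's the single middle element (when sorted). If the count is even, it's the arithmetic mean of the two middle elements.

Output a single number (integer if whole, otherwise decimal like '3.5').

Answer: 32

Derivation:
Step 1: insert 39 -> lo=[39] (size 1, max 39) hi=[] (size 0) -> median=39
Step 2: insert 43 -> lo=[39] (size 1, max 39) hi=[43] (size 1, min 43) -> median=41
Step 3: insert 2 -> lo=[2, 39] (size 2, max 39) hi=[43] (size 1, min 43) -> median=39
Step 4: insert 23 -> lo=[2, 23] (size 2, max 23) hi=[39, 43] (size 2, min 39) -> median=31
Step 5: insert 9 -> lo=[2, 9, 23] (size 3, max 23) hi=[39, 43] (size 2, min 39) -> median=23
Step 6: insert 46 -> lo=[2, 9, 23] (size 3, max 23) hi=[39, 43, 46] (size 3, min 39) -> median=31
Step 7: insert 32 -> lo=[2, 9, 23, 32] (size 4, max 32) hi=[39, 43, 46] (size 3, min 39) -> median=32
Step 8: insert 40 -> lo=[2, 9, 23, 32] (size 4, max 32) hi=[39, 40, 43, 46] (size 4, min 39) -> median=35.5
Step 9: insert 14 -> lo=[2, 9, 14, 23, 32] (size 5, max 32) hi=[39, 40, 43, 46] (size 4, min 39) -> median=32
Step 10: insert 27 -> lo=[2, 9, 14, 23, 27] (size 5, max 27) hi=[32, 39, 40, 43, 46] (size 5, min 32) -> median=29.5
Step 11: insert 43 -> lo=[2, 9, 14, 23, 27, 32] (size 6, max 32) hi=[39, 40, 43, 43, 46] (size 5, min 39) -> median=32
Step 12: insert 28 -> lo=[2, 9, 14, 23, 27, 28] (size 6, max 28) hi=[32, 39, 40, 43, 43, 46] (size 6, min 32) -> median=30
Step 13: insert 34 -> lo=[2, 9, 14, 23, 27, 28, 32] (size 7, max 32) hi=[34, 39, 40, 43, 43, 46] (size 6, min 34) -> median=32
Step 14: insert 5 -> lo=[2, 5, 9, 14, 23, 27, 28] (size 7, max 28) hi=[32, 34, 39, 40, 43, 43, 46] (size 7, min 32) -> median=30
Step 15: insert 45 -> lo=[2, 5, 9, 14, 23, 27, 28, 32] (size 8, max 32) hi=[34, 39, 40, 43, 43, 45, 46] (size 7, min 34) -> median=32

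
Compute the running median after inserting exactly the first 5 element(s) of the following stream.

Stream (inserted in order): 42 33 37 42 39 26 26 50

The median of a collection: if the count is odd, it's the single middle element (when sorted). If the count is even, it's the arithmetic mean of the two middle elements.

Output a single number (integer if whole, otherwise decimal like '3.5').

Answer: 39

Derivation:
Step 1: insert 42 -> lo=[42] (size 1, max 42) hi=[] (size 0) -> median=42
Step 2: insert 33 -> lo=[33] (size 1, max 33) hi=[42] (size 1, min 42) -> median=37.5
Step 3: insert 37 -> lo=[33, 37] (size 2, max 37) hi=[42] (size 1, min 42) -> median=37
Step 4: insert 42 -> lo=[33, 37] (size 2, max 37) hi=[42, 42] (size 2, min 42) -> median=39.5
Step 5: insert 39 -> lo=[33, 37, 39] (size 3, max 39) hi=[42, 42] (size 2, min 42) -> median=39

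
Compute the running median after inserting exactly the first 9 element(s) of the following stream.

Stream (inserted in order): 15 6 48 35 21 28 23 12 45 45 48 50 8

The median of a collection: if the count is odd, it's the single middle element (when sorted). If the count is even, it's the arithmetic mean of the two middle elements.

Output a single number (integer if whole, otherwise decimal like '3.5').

Answer: 23

Derivation:
Step 1: insert 15 -> lo=[15] (size 1, max 15) hi=[] (size 0) -> median=15
Step 2: insert 6 -> lo=[6] (size 1, max 6) hi=[15] (size 1, min 15) -> median=10.5
Step 3: insert 48 -> lo=[6, 15] (size 2, max 15) hi=[48] (size 1, min 48) -> median=15
Step 4: insert 35 -> lo=[6, 15] (size 2, max 15) hi=[35, 48] (size 2, min 35) -> median=25
Step 5: insert 21 -> lo=[6, 15, 21] (size 3, max 21) hi=[35, 48] (size 2, min 35) -> median=21
Step 6: insert 28 -> lo=[6, 15, 21] (size 3, max 21) hi=[28, 35, 48] (size 3, min 28) -> median=24.5
Step 7: insert 23 -> lo=[6, 15, 21, 23] (size 4, max 23) hi=[28, 35, 48] (size 3, min 28) -> median=23
Step 8: insert 12 -> lo=[6, 12, 15, 21] (size 4, max 21) hi=[23, 28, 35, 48] (size 4, min 23) -> median=22
Step 9: insert 45 -> lo=[6, 12, 15, 21, 23] (size 5, max 23) hi=[28, 35, 45, 48] (size 4, min 28) -> median=23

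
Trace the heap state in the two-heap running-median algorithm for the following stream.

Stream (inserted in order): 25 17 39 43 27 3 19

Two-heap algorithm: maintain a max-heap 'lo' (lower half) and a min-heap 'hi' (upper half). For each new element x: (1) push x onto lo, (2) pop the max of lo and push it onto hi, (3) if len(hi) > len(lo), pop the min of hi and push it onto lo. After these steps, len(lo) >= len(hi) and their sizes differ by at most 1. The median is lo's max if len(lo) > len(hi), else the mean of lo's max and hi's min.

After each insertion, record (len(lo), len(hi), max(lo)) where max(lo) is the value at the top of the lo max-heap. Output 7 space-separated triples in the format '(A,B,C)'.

Answer: (1,0,25) (1,1,17) (2,1,25) (2,2,25) (3,2,27) (3,3,25) (4,3,25)

Derivation:
Step 1: insert 25 -> lo=[25] hi=[] -> (len(lo)=1, len(hi)=0, max(lo)=25)
Step 2: insert 17 -> lo=[17] hi=[25] -> (len(lo)=1, len(hi)=1, max(lo)=17)
Step 3: insert 39 -> lo=[17, 25] hi=[39] -> (len(lo)=2, len(hi)=1, max(lo)=25)
Step 4: insert 43 -> lo=[17, 25] hi=[39, 43] -> (len(lo)=2, len(hi)=2, max(lo)=25)
Step 5: insert 27 -> lo=[17, 25, 27] hi=[39, 43] -> (len(lo)=3, len(hi)=2, max(lo)=27)
Step 6: insert 3 -> lo=[3, 17, 25] hi=[27, 39, 43] -> (len(lo)=3, len(hi)=3, max(lo)=25)
Step 7: insert 19 -> lo=[3, 17, 19, 25] hi=[27, 39, 43] -> (len(lo)=4, len(hi)=3, max(lo)=25)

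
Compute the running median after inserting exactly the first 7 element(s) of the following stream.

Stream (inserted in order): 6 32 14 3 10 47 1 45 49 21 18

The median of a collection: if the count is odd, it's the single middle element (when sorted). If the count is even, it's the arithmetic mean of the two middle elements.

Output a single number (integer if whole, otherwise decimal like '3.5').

Answer: 10

Derivation:
Step 1: insert 6 -> lo=[6] (size 1, max 6) hi=[] (size 0) -> median=6
Step 2: insert 32 -> lo=[6] (size 1, max 6) hi=[32] (size 1, min 32) -> median=19
Step 3: insert 14 -> lo=[6, 14] (size 2, max 14) hi=[32] (size 1, min 32) -> median=14
Step 4: insert 3 -> lo=[3, 6] (size 2, max 6) hi=[14, 32] (size 2, min 14) -> median=10
Step 5: insert 10 -> lo=[3, 6, 10] (size 3, max 10) hi=[14, 32] (size 2, min 14) -> median=10
Step 6: insert 47 -> lo=[3, 6, 10] (size 3, max 10) hi=[14, 32, 47] (size 3, min 14) -> median=12
Step 7: insert 1 -> lo=[1, 3, 6, 10] (size 4, max 10) hi=[14, 32, 47] (size 3, min 14) -> median=10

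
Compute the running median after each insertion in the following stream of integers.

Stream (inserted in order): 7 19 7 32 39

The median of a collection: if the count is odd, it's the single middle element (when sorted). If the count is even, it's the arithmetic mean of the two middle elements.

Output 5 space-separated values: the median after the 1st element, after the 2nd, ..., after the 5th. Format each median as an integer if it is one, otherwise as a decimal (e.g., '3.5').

Answer: 7 13 7 13 19

Derivation:
Step 1: insert 7 -> lo=[7] (size 1, max 7) hi=[] (size 0) -> median=7
Step 2: insert 19 -> lo=[7] (size 1, max 7) hi=[19] (size 1, min 19) -> median=13
Step 3: insert 7 -> lo=[7, 7] (size 2, max 7) hi=[19] (size 1, min 19) -> median=7
Step 4: insert 32 -> lo=[7, 7] (size 2, max 7) hi=[19, 32] (size 2, min 19) -> median=13
Step 5: insert 39 -> lo=[7, 7, 19] (size 3, max 19) hi=[32, 39] (size 2, min 32) -> median=19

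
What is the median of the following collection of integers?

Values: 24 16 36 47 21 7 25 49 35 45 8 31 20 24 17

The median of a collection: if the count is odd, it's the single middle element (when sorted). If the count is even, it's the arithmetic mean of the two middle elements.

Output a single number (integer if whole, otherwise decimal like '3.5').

Answer: 24

Derivation:
Step 1: insert 24 -> lo=[24] (size 1, max 24) hi=[] (size 0) -> median=24
Step 2: insert 16 -> lo=[16] (size 1, max 16) hi=[24] (size 1, min 24) -> median=20
Step 3: insert 36 -> lo=[16, 24] (size 2, max 24) hi=[36] (size 1, min 36) -> median=24
Step 4: insert 47 -> lo=[16, 24] (size 2, max 24) hi=[36, 47] (size 2, min 36) -> median=30
Step 5: insert 21 -> lo=[16, 21, 24] (size 3, max 24) hi=[36, 47] (size 2, min 36) -> median=24
Step 6: insert 7 -> lo=[7, 16, 21] (size 3, max 21) hi=[24, 36, 47] (size 3, min 24) -> median=22.5
Step 7: insert 25 -> lo=[7, 16, 21, 24] (size 4, max 24) hi=[25, 36, 47] (size 3, min 25) -> median=24
Step 8: insert 49 -> lo=[7, 16, 21, 24] (size 4, max 24) hi=[25, 36, 47, 49] (size 4, min 25) -> median=24.5
Step 9: insert 35 -> lo=[7, 16, 21, 24, 25] (size 5, max 25) hi=[35, 36, 47, 49] (size 4, min 35) -> median=25
Step 10: insert 45 -> lo=[7, 16, 21, 24, 25] (size 5, max 25) hi=[35, 36, 45, 47, 49] (size 5, min 35) -> median=30
Step 11: insert 8 -> lo=[7, 8, 16, 21, 24, 25] (size 6, max 25) hi=[35, 36, 45, 47, 49] (size 5, min 35) -> median=25
Step 12: insert 31 -> lo=[7, 8, 16, 21, 24, 25] (size 6, max 25) hi=[31, 35, 36, 45, 47, 49] (size 6, min 31) -> median=28
Step 13: insert 20 -> lo=[7, 8, 16, 20, 21, 24, 25] (size 7, max 25) hi=[31, 35, 36, 45, 47, 49] (size 6, min 31) -> median=25
Step 14: insert 24 -> lo=[7, 8, 16, 20, 21, 24, 24] (size 7, max 24) hi=[25, 31, 35, 36, 45, 47, 49] (size 7, min 25) -> median=24.5
Step 15: insert 17 -> lo=[7, 8, 16, 17, 20, 21, 24, 24] (size 8, max 24) hi=[25, 31, 35, 36, 45, 47, 49] (size 7, min 25) -> median=24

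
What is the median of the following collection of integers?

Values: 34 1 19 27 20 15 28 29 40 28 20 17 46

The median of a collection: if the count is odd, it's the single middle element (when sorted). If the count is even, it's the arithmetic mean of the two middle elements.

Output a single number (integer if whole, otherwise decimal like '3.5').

Step 1: insert 34 -> lo=[34] (size 1, max 34) hi=[] (size 0) -> median=34
Step 2: insert 1 -> lo=[1] (size 1, max 1) hi=[34] (size 1, min 34) -> median=17.5
Step 3: insert 19 -> lo=[1, 19] (size 2, max 19) hi=[34] (size 1, min 34) -> median=19
Step 4: insert 27 -> lo=[1, 19] (size 2, max 19) hi=[27, 34] (size 2, min 27) -> median=23
Step 5: insert 20 -> lo=[1, 19, 20] (size 3, max 20) hi=[27, 34] (size 2, min 27) -> median=20
Step 6: insert 15 -> lo=[1, 15, 19] (size 3, max 19) hi=[20, 27, 34] (size 3, min 20) -> median=19.5
Step 7: insert 28 -> lo=[1, 15, 19, 20] (size 4, max 20) hi=[27, 28, 34] (size 3, min 27) -> median=20
Step 8: insert 29 -> lo=[1, 15, 19, 20] (size 4, max 20) hi=[27, 28, 29, 34] (size 4, min 27) -> median=23.5
Step 9: insert 40 -> lo=[1, 15, 19, 20, 27] (size 5, max 27) hi=[28, 29, 34, 40] (size 4, min 28) -> median=27
Step 10: insert 28 -> lo=[1, 15, 19, 20, 27] (size 5, max 27) hi=[28, 28, 29, 34, 40] (size 5, min 28) -> median=27.5
Step 11: insert 20 -> lo=[1, 15, 19, 20, 20, 27] (size 6, max 27) hi=[28, 28, 29, 34, 40] (size 5, min 28) -> median=27
Step 12: insert 17 -> lo=[1, 15, 17, 19, 20, 20] (size 6, max 20) hi=[27, 28, 28, 29, 34, 40] (size 6, min 27) -> median=23.5
Step 13: insert 46 -> lo=[1, 15, 17, 19, 20, 20, 27] (size 7, max 27) hi=[28, 28, 29, 34, 40, 46] (size 6, min 28) -> median=27

Answer: 27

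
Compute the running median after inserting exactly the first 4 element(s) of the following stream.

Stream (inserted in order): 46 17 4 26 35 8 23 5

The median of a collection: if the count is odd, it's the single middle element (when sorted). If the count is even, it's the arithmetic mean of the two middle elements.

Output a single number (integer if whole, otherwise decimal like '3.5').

Step 1: insert 46 -> lo=[46] (size 1, max 46) hi=[] (size 0) -> median=46
Step 2: insert 17 -> lo=[17] (size 1, max 17) hi=[46] (size 1, min 46) -> median=31.5
Step 3: insert 4 -> lo=[4, 17] (size 2, max 17) hi=[46] (size 1, min 46) -> median=17
Step 4: insert 26 -> lo=[4, 17] (size 2, max 17) hi=[26, 46] (size 2, min 26) -> median=21.5

Answer: 21.5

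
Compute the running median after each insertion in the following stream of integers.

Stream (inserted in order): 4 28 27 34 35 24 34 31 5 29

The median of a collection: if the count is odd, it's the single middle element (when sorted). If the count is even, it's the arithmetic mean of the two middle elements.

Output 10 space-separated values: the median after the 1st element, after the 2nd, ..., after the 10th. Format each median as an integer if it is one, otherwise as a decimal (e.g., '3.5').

Answer: 4 16 27 27.5 28 27.5 28 29.5 28 28.5

Derivation:
Step 1: insert 4 -> lo=[4] (size 1, max 4) hi=[] (size 0) -> median=4
Step 2: insert 28 -> lo=[4] (size 1, max 4) hi=[28] (size 1, min 28) -> median=16
Step 3: insert 27 -> lo=[4, 27] (size 2, max 27) hi=[28] (size 1, min 28) -> median=27
Step 4: insert 34 -> lo=[4, 27] (size 2, max 27) hi=[28, 34] (size 2, min 28) -> median=27.5
Step 5: insert 35 -> lo=[4, 27, 28] (size 3, max 28) hi=[34, 35] (size 2, min 34) -> median=28
Step 6: insert 24 -> lo=[4, 24, 27] (size 3, max 27) hi=[28, 34, 35] (size 3, min 28) -> median=27.5
Step 7: insert 34 -> lo=[4, 24, 27, 28] (size 4, max 28) hi=[34, 34, 35] (size 3, min 34) -> median=28
Step 8: insert 31 -> lo=[4, 24, 27, 28] (size 4, max 28) hi=[31, 34, 34, 35] (size 4, min 31) -> median=29.5
Step 9: insert 5 -> lo=[4, 5, 24, 27, 28] (size 5, max 28) hi=[31, 34, 34, 35] (size 4, min 31) -> median=28
Step 10: insert 29 -> lo=[4, 5, 24, 27, 28] (size 5, max 28) hi=[29, 31, 34, 34, 35] (size 5, min 29) -> median=28.5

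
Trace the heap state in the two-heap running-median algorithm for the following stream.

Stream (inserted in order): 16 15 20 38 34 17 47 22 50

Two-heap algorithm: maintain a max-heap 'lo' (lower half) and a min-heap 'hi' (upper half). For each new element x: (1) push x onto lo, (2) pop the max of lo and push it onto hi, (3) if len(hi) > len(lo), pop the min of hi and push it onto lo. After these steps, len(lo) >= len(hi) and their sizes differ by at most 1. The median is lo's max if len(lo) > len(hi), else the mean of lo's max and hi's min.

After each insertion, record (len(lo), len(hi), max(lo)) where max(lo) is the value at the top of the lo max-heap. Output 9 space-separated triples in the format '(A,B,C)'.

Step 1: insert 16 -> lo=[16] hi=[] -> (len(lo)=1, len(hi)=0, max(lo)=16)
Step 2: insert 15 -> lo=[15] hi=[16] -> (len(lo)=1, len(hi)=1, max(lo)=15)
Step 3: insert 20 -> lo=[15, 16] hi=[20] -> (len(lo)=2, len(hi)=1, max(lo)=16)
Step 4: insert 38 -> lo=[15, 16] hi=[20, 38] -> (len(lo)=2, len(hi)=2, max(lo)=16)
Step 5: insert 34 -> lo=[15, 16, 20] hi=[34, 38] -> (len(lo)=3, len(hi)=2, max(lo)=20)
Step 6: insert 17 -> lo=[15, 16, 17] hi=[20, 34, 38] -> (len(lo)=3, len(hi)=3, max(lo)=17)
Step 7: insert 47 -> lo=[15, 16, 17, 20] hi=[34, 38, 47] -> (len(lo)=4, len(hi)=3, max(lo)=20)
Step 8: insert 22 -> lo=[15, 16, 17, 20] hi=[22, 34, 38, 47] -> (len(lo)=4, len(hi)=4, max(lo)=20)
Step 9: insert 50 -> lo=[15, 16, 17, 20, 22] hi=[34, 38, 47, 50] -> (len(lo)=5, len(hi)=4, max(lo)=22)

Answer: (1,0,16) (1,1,15) (2,1,16) (2,2,16) (3,2,20) (3,3,17) (4,3,20) (4,4,20) (5,4,22)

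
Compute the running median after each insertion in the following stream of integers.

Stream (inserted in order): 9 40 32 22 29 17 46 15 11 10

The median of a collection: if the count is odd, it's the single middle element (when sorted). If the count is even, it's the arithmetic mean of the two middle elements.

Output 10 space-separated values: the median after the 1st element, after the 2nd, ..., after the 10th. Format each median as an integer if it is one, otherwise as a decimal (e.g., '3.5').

Answer: 9 24.5 32 27 29 25.5 29 25.5 22 19.5

Derivation:
Step 1: insert 9 -> lo=[9] (size 1, max 9) hi=[] (size 0) -> median=9
Step 2: insert 40 -> lo=[9] (size 1, max 9) hi=[40] (size 1, min 40) -> median=24.5
Step 3: insert 32 -> lo=[9, 32] (size 2, max 32) hi=[40] (size 1, min 40) -> median=32
Step 4: insert 22 -> lo=[9, 22] (size 2, max 22) hi=[32, 40] (size 2, min 32) -> median=27
Step 5: insert 29 -> lo=[9, 22, 29] (size 3, max 29) hi=[32, 40] (size 2, min 32) -> median=29
Step 6: insert 17 -> lo=[9, 17, 22] (size 3, max 22) hi=[29, 32, 40] (size 3, min 29) -> median=25.5
Step 7: insert 46 -> lo=[9, 17, 22, 29] (size 4, max 29) hi=[32, 40, 46] (size 3, min 32) -> median=29
Step 8: insert 15 -> lo=[9, 15, 17, 22] (size 4, max 22) hi=[29, 32, 40, 46] (size 4, min 29) -> median=25.5
Step 9: insert 11 -> lo=[9, 11, 15, 17, 22] (size 5, max 22) hi=[29, 32, 40, 46] (size 4, min 29) -> median=22
Step 10: insert 10 -> lo=[9, 10, 11, 15, 17] (size 5, max 17) hi=[22, 29, 32, 40, 46] (size 5, min 22) -> median=19.5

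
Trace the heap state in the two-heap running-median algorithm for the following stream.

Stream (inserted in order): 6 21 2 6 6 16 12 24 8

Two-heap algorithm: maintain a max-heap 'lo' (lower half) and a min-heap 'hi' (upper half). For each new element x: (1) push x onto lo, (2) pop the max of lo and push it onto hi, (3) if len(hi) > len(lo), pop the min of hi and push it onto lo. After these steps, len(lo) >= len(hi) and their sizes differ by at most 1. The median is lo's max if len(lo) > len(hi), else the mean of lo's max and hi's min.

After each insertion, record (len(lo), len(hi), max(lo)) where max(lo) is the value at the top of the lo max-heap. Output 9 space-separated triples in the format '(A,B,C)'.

Step 1: insert 6 -> lo=[6] hi=[] -> (len(lo)=1, len(hi)=0, max(lo)=6)
Step 2: insert 21 -> lo=[6] hi=[21] -> (len(lo)=1, len(hi)=1, max(lo)=6)
Step 3: insert 2 -> lo=[2, 6] hi=[21] -> (len(lo)=2, len(hi)=1, max(lo)=6)
Step 4: insert 6 -> lo=[2, 6] hi=[6, 21] -> (len(lo)=2, len(hi)=2, max(lo)=6)
Step 5: insert 6 -> lo=[2, 6, 6] hi=[6, 21] -> (len(lo)=3, len(hi)=2, max(lo)=6)
Step 6: insert 16 -> lo=[2, 6, 6] hi=[6, 16, 21] -> (len(lo)=3, len(hi)=3, max(lo)=6)
Step 7: insert 12 -> lo=[2, 6, 6, 6] hi=[12, 16, 21] -> (len(lo)=4, len(hi)=3, max(lo)=6)
Step 8: insert 24 -> lo=[2, 6, 6, 6] hi=[12, 16, 21, 24] -> (len(lo)=4, len(hi)=4, max(lo)=6)
Step 9: insert 8 -> lo=[2, 6, 6, 6, 8] hi=[12, 16, 21, 24] -> (len(lo)=5, len(hi)=4, max(lo)=8)

Answer: (1,0,6) (1,1,6) (2,1,6) (2,2,6) (3,2,6) (3,3,6) (4,3,6) (4,4,6) (5,4,8)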